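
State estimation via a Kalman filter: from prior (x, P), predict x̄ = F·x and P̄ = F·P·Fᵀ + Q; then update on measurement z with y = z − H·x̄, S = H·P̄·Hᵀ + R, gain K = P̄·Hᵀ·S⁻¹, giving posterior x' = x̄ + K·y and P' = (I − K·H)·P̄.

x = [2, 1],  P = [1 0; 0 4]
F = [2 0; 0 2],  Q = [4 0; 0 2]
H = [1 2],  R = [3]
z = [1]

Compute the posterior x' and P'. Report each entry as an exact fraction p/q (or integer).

x' = [276/83, -86/83]
P' = [600/83 -288/83; -288/83 198/83]

x̄ = F·x = [4, 2]
P̄ = F·P·Fᵀ + Q = [8 0; 0 18]
y = z − H·x̄ = [-7]
S = H·P̄·Hᵀ + R = [83]
K = P̄·Hᵀ·S⁻¹ = [8/83; 36/83]
x' = x̄ + K·y = [276/83, -86/83]
P' = (I − K·H)·P̄ = [600/83 -288/83; -288/83 198/83]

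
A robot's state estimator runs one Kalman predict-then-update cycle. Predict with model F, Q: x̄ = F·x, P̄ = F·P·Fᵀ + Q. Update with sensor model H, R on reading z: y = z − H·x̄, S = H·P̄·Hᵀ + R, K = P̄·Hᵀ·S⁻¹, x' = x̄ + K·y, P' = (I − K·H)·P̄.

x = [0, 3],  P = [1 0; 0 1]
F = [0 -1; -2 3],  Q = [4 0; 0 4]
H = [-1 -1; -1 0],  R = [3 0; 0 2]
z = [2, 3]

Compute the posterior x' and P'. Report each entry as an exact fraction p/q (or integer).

x' = [-419/129, 329/129]
P' = [182/129 -170/129; -170/129 482/129]

x̄ = F·x = [-3, 9]
P̄ = F·P·Fᵀ + Q = [5 -3; -3 17]
y = z − H·x̄ = [8, 0]
S = H·P̄·Hᵀ + R = [19 2; 2 7]
K = P̄·Hᵀ·S⁻¹ = [-4/129 -91/129; -104/129 85/129]
x' = x̄ + K·y = [-419/129, 329/129]
P' = (I − K·H)·P̄ = [182/129 -170/129; -170/129 482/129]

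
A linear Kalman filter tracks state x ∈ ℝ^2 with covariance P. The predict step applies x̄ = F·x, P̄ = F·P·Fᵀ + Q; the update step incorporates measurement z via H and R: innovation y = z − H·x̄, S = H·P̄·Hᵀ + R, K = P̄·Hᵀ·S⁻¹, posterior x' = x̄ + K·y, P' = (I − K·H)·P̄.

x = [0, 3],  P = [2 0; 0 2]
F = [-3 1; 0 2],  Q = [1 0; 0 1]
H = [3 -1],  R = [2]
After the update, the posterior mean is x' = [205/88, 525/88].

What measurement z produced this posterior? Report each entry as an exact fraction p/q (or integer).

z = [1]

x̄ = F·x = [3, 6]
P̄ = F·P·Fᵀ + Q = [21 4; 4 9]
S = H·P̄·Hᵀ + R = [176]
K = P̄·Hᵀ·S⁻¹ = [59/176; 3/176]
x' − x̄ = [-59/88, -3/88] = K·y
y = (KᵀK)⁻¹·Kᵀ·(x' − x̄) = [-2]
z = y + H·x̄ = [-2] + [3] = [1]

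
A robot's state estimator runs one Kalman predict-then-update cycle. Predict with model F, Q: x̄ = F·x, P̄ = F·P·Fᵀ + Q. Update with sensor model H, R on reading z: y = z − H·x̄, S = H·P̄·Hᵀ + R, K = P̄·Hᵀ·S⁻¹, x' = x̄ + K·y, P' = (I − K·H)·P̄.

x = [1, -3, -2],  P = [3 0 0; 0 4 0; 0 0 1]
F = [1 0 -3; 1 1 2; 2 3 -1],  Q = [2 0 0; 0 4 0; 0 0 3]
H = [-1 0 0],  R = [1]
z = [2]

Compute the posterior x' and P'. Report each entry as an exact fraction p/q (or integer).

x' = [-7/5, -21/5, -52/5]
P' = [14/15 -1/5 3/5; -1/5 72/5 89/5; 3/5 89/5 233/5]

x̄ = F·x = [7, -6, -5]
P̄ = F·P·Fᵀ + Q = [14 -3 9; -3 15 16; 9 16 52]
y = z − H·x̄ = [9]
S = H·P̄·Hᵀ + R = [15]
K = P̄·Hᵀ·S⁻¹ = [-14/15; 1/5; -3/5]
x' = x̄ + K·y = [-7/5, -21/5, -52/5]
P' = (I − K·H)·P̄ = [14/15 -1/5 3/5; -1/5 72/5 89/5; 3/5 89/5 233/5]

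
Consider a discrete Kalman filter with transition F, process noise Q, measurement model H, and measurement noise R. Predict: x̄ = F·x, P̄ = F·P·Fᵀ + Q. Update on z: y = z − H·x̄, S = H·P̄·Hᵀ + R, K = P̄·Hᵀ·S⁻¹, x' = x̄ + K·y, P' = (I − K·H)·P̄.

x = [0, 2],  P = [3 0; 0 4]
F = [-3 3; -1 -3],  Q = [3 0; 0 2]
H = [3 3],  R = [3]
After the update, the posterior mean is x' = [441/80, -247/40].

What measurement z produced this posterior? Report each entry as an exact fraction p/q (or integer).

z = [-2]

x̄ = F·x = [6, -6]
P̄ = F·P·Fᵀ + Q = [66 -27; -27 41]
S = H·P̄·Hᵀ + R = [480]
K = P̄·Hᵀ·S⁻¹ = [39/160; 7/80]
x' − x̄ = [-39/80, -7/40] = K·y
y = (KᵀK)⁻¹·Kᵀ·(x' − x̄) = [-2]
z = y + H·x̄ = [-2] + [0] = [-2]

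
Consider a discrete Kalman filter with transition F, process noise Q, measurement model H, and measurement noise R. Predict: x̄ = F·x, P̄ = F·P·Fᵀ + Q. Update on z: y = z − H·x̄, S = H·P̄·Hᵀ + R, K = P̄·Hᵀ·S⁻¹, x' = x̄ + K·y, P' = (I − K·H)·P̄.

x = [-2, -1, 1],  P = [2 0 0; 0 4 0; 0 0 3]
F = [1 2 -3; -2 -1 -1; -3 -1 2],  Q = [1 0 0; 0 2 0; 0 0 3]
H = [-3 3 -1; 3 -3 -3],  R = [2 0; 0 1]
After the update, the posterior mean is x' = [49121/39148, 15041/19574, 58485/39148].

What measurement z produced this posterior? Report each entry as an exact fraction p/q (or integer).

x̄ = F·x = [-7, 4, 9]
P̄ = F·P·Fᵀ + Q = [46 -3 -32; -3 17 10; -32 10 37]
S = H·P̄·Hᵀ + R = [408 -762; -762 1711]
K = P̄·Hᵀ·S⁻¹ = [-11599/117444 1919/19574; 8485/58722 115/9787; -28315/117444 -4813/19574]
x' − x̄ = [323157/39148, -63255/19574, -293847/39148] = K·y
y = (KᵀK)⁻¹·Kᵀ·(x' − x̄) = [-27, 57]
z = y + H·x̄ = [-27, 57] + [24, -60] = [-3, -3]

z = [-3, -3]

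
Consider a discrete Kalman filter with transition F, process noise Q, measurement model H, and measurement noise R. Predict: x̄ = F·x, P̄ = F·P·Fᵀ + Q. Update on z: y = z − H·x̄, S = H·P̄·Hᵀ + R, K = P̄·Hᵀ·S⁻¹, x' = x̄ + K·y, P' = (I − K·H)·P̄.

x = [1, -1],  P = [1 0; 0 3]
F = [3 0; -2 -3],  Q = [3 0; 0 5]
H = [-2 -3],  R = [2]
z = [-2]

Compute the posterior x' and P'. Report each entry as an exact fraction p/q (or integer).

x' = [432/151, -185/151]
P' = [1794/151 -1194/151; -1194/151 828/151]

x̄ = F·x = [3, 1]
P̄ = F·P·Fᵀ + Q = [12 -6; -6 36]
y = z − H·x̄ = [7]
S = H·P̄·Hᵀ + R = [302]
K = P̄·Hᵀ·S⁻¹ = [-3/151; -48/151]
x' = x̄ + K·y = [432/151, -185/151]
P' = (I − K·H)·P̄ = [1794/151 -1194/151; -1194/151 828/151]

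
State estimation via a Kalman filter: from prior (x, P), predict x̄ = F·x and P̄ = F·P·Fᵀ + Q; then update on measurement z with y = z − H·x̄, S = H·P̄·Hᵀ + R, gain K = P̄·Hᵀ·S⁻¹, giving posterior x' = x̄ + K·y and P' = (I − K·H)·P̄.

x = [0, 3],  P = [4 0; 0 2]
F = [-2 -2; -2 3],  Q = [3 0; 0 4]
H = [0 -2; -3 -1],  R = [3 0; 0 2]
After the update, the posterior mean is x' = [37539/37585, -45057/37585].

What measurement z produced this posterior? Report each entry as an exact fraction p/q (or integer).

x̄ = F·x = [-6, 9]
P̄ = F·P·Fᵀ + Q = [27 4; 4 38]
S = H·P̄·Hᵀ + R = [155 100; 100 307]
K = P̄·Hᵀ·S⁻¹ = [6044/37585 -2475/7517; -18332/37585 -30/7517]
x' − x̄ = [263049/37585, -383322/37585] = K·y
y = (KᵀK)⁻¹·Kᵀ·(x' − x̄) = [21, -11]
z = y + H·x̄ = [21, -11] + [-18, 9] = [3, -2]

z = [3, -2]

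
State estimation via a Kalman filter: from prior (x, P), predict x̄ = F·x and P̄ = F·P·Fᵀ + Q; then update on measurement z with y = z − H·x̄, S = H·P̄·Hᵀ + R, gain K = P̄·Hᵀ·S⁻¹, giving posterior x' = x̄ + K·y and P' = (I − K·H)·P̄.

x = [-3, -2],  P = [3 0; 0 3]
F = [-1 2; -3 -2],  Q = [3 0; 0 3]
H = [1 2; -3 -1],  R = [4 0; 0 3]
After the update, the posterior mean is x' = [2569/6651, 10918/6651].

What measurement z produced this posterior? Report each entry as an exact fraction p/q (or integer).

z = [3, -3]

x̄ = F·x = [-1, 13]
P̄ = F·P·Fᵀ + Q = [18 -3; -3 42]
S = H·P̄·Hᵀ + R = [178 -117; -117 189]
K = P̄·Hᵀ·S⁻¹ = [-137/739 -2558/6651; 424/739 1201/6651]
x' − x̄ = [9220/6651, -75545/6651] = K·y
y = (KᵀK)⁻¹·Kᵀ·(x' − x̄) = [-22, 7]
z = y + H·x̄ = [-22, 7] + [25, -10] = [3, -3]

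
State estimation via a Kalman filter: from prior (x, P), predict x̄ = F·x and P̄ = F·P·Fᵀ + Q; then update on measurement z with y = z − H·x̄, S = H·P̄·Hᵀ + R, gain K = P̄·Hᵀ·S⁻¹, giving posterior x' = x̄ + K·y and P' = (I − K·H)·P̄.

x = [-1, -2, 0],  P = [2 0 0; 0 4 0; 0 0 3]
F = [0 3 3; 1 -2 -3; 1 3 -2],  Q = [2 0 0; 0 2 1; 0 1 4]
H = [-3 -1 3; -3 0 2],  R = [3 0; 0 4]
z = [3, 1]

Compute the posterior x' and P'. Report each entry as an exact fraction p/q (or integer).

x' = [-9507/57737, -44805/57737, 26518/57737]
P' = [195016/57737 -3036/57737 219222/57737; -3036/57737 203613/57737 49644/57737; 219222/57737 49644/57737 274581/57737]

x̄ = F·x = [-6, 3, -7]
P̄ = F·P·Fᵀ + Q = [65 -51 18; -51 47 -3; 18 -3 54]
y = z − H·x̄ = [9, -3]
S = H·P̄·Hᵀ + R = [509 492; 492 589]
K = P̄·Hᵀ·S⁻¹ = [25218/57737 -36651/57737; -15191/57737 27099/57737; 38811/57737 -27126/57737]
x' = x̄ + K·y = [-9507/57737, -44805/57737, 26518/57737]
P' = (I − K·H)·P̄ = [195016/57737 -3036/57737 219222/57737; -3036/57737 203613/57737 49644/57737; 219222/57737 49644/57737 274581/57737]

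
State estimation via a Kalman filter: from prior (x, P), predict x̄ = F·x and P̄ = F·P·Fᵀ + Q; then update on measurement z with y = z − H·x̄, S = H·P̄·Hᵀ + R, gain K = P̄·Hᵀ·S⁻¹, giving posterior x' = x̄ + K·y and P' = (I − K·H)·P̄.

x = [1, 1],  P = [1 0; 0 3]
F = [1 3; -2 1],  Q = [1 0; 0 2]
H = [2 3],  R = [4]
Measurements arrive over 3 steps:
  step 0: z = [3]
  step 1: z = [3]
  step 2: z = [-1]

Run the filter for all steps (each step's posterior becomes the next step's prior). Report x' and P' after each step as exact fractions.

step 0: x̄ = F·x = [4, -1]
step 0: P̄ = F·P·Fᵀ + Q = [29 7; 7 9]
step 0: y = z − H·x̄ = [-2]
step 0: S = H·P̄·Hᵀ + R = [285]
step 0: K = P̄·Hᵀ·S⁻¹ = [79/285; 41/285]
step 0: x' = x̄ + K·y = [982/285, -367/285]
step 0: P' = (I − K·H)·P̄ = [2024/285 -1244/285; -1244/285 884/285]
step 1: x̄ = F·x = [-119/285, -777/95]
step 1: P̄ = F·P·Fᵀ + Q = [2801/285 1608/95; 1608/95 4842/95]
step 1: y = z − H·x̄ = [8086/285]
step 1: S = H·P̄·Hᵀ + R = [200966/285]
step 1: K = P̄·Hᵀ·S⁻¹ = [10037/100483; 26613/100483]
step 1: x' = x̄ + K·y = [242813/100483, -66783/100483]
step 1: P' = (I − K·H)·P̄ = [280597/100483 -173682/100483; -173682/100483 151272/100483]
step 2: x̄ = F·x = [42464/100483, -552409/100483]
step 2: P̄ = F·P·Fᵀ + Q = [700436/100483 761032/100483; 761032/100483 2169354/100483]
step 2: y = z − H·x̄ = [1471816/100483]
step 2: S = H·P̄·Hᵀ + R = [31860246/100483]
step 2: K = P̄·Hᵀ·S⁻¹ = [1841984/15930123; 4015063/15930123]
step 2: x' = x̄ + K·y = [33712352/15930123, -28766153/15930123]
step 2: P' = (I − K·H)·P̄ = [43512052/15930123 -26552056/15930123; -26552056/15930123 23054788/15930123]

step 0: x' = [982/285, -367/285], P' = [2024/285 -1244/285; -1244/285 884/285]
step 1: x' = [242813/100483, -66783/100483], P' = [280597/100483 -173682/100483; -173682/100483 151272/100483]
step 2: x' = [33712352/15930123, -28766153/15930123], P' = [43512052/15930123 -26552056/15930123; -26552056/15930123 23054788/15930123]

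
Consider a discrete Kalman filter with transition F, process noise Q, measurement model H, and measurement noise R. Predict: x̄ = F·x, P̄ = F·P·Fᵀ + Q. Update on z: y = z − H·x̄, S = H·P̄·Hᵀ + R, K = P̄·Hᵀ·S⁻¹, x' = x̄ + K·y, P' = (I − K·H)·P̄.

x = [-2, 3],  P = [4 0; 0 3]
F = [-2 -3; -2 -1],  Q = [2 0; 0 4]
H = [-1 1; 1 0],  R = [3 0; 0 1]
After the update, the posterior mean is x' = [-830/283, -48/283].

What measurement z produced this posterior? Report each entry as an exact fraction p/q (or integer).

z = [2, -3]

x̄ = F·x = [-5, 1]
P̄ = F·P·Fᵀ + Q = [45 25; 25 23]
S = H·P̄·Hᵀ + R = [21 -20; -20 46]
K = P̄·Hᵀ·S⁻¹ = [-10/283 545/566; 204/283 485/566]
x' − x̄ = [585/283, -331/283] = K·y
y = (KᵀK)⁻¹·Kᵀ·(x' − x̄) = [-4, 2]
z = y + H·x̄ = [-4, 2] + [6, -5] = [2, -3]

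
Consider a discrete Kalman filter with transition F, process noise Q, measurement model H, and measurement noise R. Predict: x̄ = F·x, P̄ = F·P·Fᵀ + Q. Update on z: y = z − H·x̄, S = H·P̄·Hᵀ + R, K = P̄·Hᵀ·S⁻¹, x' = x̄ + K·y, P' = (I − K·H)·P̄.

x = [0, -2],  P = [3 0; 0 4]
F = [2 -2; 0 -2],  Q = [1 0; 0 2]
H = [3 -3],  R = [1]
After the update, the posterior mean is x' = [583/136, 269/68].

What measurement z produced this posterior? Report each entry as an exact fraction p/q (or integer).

z = [1]

x̄ = F·x = [4, 4]
P̄ = F·P·Fᵀ + Q = [29 16; 16 18]
S = H·P̄·Hᵀ + R = [136]
K = P̄·Hᵀ·S⁻¹ = [39/136; -3/68]
x' − x̄ = [39/136, -3/68] = K·y
y = (KᵀK)⁻¹·Kᵀ·(x' − x̄) = [1]
z = y + H·x̄ = [1] + [0] = [1]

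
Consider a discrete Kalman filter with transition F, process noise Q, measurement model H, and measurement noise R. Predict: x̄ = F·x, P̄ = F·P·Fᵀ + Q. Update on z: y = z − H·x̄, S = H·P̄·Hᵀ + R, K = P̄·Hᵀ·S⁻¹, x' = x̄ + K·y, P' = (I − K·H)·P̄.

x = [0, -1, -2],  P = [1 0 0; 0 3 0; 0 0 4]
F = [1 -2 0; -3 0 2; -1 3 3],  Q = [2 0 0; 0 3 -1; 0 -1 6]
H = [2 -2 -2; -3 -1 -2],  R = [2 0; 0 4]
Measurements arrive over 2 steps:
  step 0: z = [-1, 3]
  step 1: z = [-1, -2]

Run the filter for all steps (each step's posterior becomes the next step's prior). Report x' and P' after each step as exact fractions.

step 0: x' = [-48873/65843, 14092/65843, -32483/65843], P' = [41659/65843 125517/65843 -95847/65843; 125517/65843 598623/65843 -468217/65843; -95847/65843 -468217/65843 388261/65843]
step 1: x' = [856056282/1322189035, 3149317416/1322189035, -1570692912/1322189035], P' = [852760923/1322189035 2416614869/1322189035 -1808994323/1322189035; 2416614869/1322189035 10653528187/1322189035 -8176073899/1322189035; -1808994323/1322189035 -8176073899/1322189035 6706671608/1322189035]

step 0: x̄ = F·x = [2, -4, -9]
step 0: P̄ = F·P·Fᵀ + Q = [15 -3 -19; -3 28 26; -19 26 70]
step 0: y = z − H·x̄ = [-31, -13]
step 0: S = H·P̄·Hᵀ + R = [838 352; 352 305]
step 0: K = P̄·Hᵀ·S⁻¹ = [11989/65843 -14700/65843; -4889/65843 -9685/65843; -15891/65843 -5191/65843]
step 0: x' = x̄ + K·y = [-48873/65843, 14092/65843, -32483/65843]
step 0: P' = (I − K·H)·P̄ = [41659/65843 125517/65843 -95847/65843; 125517/65843 598623/65843 -468217/65843; -95847/65843 -468217/65843 388261/65843]
step 1: x̄ = F·x = [-77057/65843, 81653/65843, -6300/65843]
step 1: P̄ = F·P·Fᵀ + Q = [2065769/65843 2309299/65843 -484051/65843; 2309299/65843 3275668/65843 -495938/65843; -484051/65843 -495938/65843 712747/65843]
step 1: y = z − H·x̄ = [238977/65843, -293804/65843]
step 1: S = H·P̄·Hᵀ + R = [5778934/65843 2301176/65843; 2301176/65843 31045379/65843]
step 1: K = P̄·Hᵀ·S⁻¹ = [245140377/1322189035 -339227248/1322189035; -60839419/1322189035 -387806249/1322189035; -339592032/1322189035 47428413/1322189035]
step 1: x' = x̄ + K·y = [856056282/1322189035, 3149317416/1322189035, -1570692912/1322189035]
step 1: P' = (I − K·H)·P̄ = [852760923/1322189035 2416614869/1322189035 -1808994323/1322189035; 2416614869/1322189035 10653528187/1322189035 -8176073899/1322189035; -1808994323/1322189035 -8176073899/1322189035 6706671608/1322189035]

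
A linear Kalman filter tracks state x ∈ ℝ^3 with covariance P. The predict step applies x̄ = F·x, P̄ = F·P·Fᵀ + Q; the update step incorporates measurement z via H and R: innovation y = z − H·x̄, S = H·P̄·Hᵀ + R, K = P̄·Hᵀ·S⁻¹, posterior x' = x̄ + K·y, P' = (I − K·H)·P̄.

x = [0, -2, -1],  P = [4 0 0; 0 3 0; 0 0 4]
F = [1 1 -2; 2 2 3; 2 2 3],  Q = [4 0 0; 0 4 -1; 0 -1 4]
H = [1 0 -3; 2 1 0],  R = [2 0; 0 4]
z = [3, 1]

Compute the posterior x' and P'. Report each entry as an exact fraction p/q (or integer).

x̄ = F·x = [0, -7, -7]
P̄ = F·P·Fᵀ + Q = [27 -10 -10; -10 68 63; -10 63 68]
y = z − H·x̄ = [-18, 8]
S = H·P̄·Hᵀ + R = [701 -85; -85 140]
K = P̄·Hᵀ·S⁻¹ = [2344/18183 35689/90915; -164/627 577/3135; -5261/18183 11953/90915]
x' = x̄ + K·y = [74552/90915, -2569/3135, -67291/90915]
P' = (I − K·H)·P̄ = [216349/90915 -9998/3135 64303/90915; -9998/3135 22304/3135 -2786/3135; 64303/90915 -2786/3135 38971/90915]

x' = [74552/90915, -2569/3135, -67291/90915]
P' = [216349/90915 -9998/3135 64303/90915; -9998/3135 22304/3135 -2786/3135; 64303/90915 -2786/3135 38971/90915]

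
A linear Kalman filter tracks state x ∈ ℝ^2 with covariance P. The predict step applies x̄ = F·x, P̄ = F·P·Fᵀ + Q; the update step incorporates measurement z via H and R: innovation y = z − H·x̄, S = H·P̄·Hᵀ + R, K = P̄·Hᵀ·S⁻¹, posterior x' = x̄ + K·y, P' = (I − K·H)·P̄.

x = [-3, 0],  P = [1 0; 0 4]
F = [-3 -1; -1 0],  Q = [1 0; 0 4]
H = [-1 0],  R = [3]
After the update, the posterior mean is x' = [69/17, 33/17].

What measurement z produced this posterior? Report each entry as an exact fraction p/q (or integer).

z = [-3]

x̄ = F·x = [9, 3]
P̄ = F·P·Fᵀ + Q = [14 3; 3 5]
S = H·P̄·Hᵀ + R = [17]
K = P̄·Hᵀ·S⁻¹ = [-14/17; -3/17]
x' − x̄ = [-84/17, -18/17] = K·y
y = (KᵀK)⁻¹·Kᵀ·(x' − x̄) = [6]
z = y + H·x̄ = [6] + [-9] = [-3]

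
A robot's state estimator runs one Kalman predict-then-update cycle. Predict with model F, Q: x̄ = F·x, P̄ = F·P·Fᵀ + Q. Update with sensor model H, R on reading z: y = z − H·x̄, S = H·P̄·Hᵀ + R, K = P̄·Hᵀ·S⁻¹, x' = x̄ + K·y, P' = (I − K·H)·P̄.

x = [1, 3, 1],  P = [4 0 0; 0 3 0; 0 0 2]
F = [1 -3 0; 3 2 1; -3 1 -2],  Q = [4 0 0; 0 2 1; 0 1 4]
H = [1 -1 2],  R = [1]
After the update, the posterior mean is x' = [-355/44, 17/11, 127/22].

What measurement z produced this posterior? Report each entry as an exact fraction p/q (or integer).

x̄ = F·x = [-8, 10, -2]
P̄ = F·P·Fᵀ + Q = [35 -6 -21; -6 52 -33; -21 -33 51]
S = H·P̄·Hᵀ + R = [352]
K = P̄·Hᵀ·S⁻¹ = [-1/352; -31/88; 57/176]
x' − x̄ = [-3/44, -93/11, 171/22] = K·y
y = (KᵀK)⁻¹·Kᵀ·(x' − x̄) = [24]
z = y + H·x̄ = [24] + [-22] = [2]

z = [2]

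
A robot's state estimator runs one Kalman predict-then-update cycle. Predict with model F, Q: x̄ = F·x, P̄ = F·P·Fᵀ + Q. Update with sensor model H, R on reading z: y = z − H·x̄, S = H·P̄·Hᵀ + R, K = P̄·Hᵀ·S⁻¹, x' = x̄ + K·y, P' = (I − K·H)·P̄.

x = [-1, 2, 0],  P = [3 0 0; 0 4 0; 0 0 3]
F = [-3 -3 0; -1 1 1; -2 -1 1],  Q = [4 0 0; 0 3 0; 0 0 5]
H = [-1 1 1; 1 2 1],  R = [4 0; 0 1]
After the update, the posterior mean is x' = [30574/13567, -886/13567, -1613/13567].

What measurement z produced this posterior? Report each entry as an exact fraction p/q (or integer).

z = [-3, 2]

x̄ = F·x = [-3, 3, 0]
P̄ = F·P·Fᵀ + Q = [67 -3 30; -3 13 5; 30 5 24]
S = H·P̄·Hᵀ + R = [64 1; 1 212]
K = P̄·Hᵀ·S⁻¹ = [-8571/13567 5864/13567; 4424/13567 1771/13567; -276/13567 4097/13567]
x' − x̄ = [71275/13567, -41587/13567, -1613/13567] = K·y
y = (KᵀK)⁻¹·Kᵀ·(x' − x̄) = [-9, -1]
z = y + H·x̄ = [-9, -1] + [6, 3] = [-3, 2]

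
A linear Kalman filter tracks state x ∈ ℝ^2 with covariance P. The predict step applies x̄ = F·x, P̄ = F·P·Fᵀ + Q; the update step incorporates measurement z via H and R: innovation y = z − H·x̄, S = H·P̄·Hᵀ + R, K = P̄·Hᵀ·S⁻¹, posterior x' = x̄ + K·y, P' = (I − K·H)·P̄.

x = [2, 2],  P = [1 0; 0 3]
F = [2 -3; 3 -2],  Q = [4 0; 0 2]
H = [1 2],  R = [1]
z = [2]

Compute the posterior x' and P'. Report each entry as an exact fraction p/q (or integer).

x' = [-2, 2]
P' = [951/224 -31/16; -31/16 9/8]

x̄ = F·x = [-2, 2]
P̄ = F·P·Fᵀ + Q = [35 24; 24 23]
y = z − H·x̄ = [0]
S = H·P̄·Hᵀ + R = [224]
K = P̄·Hᵀ·S⁻¹ = [83/224; 5/16]
x' = x̄ + K·y = [-2, 2]
P' = (I − K·H)·P̄ = [951/224 -31/16; -31/16 9/8]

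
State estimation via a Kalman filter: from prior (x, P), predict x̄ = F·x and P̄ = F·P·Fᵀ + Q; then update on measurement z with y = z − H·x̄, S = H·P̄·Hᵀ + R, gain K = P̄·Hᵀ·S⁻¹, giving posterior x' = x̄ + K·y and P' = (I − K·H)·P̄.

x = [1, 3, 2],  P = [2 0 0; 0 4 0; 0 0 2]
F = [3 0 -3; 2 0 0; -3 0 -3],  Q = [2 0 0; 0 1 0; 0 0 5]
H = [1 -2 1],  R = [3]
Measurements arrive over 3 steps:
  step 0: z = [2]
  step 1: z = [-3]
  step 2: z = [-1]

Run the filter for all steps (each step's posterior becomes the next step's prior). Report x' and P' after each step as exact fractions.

step 0: x̄ = F·x = [-3, 2, -9]
step 0: P̄ = F·P·Fᵀ + Q = [38 12 0; 12 9 -12; 0 -12 41]
step 0: y = z − H·x̄ = [18]
step 0: S = H·P̄·Hᵀ + R = [118]
step 0: K = P̄·Hᵀ·S⁻¹ = [7/59; -9/59; 65/118]
step 0: x' = x̄ + K·y = [-51/59, -44/59, 54/59]
step 0: P' = (I − K·H)·P̄ = [2144/59 834/59 -455/59; 834/59 369/59 -123/59; -455/59 -123/59 613/118]
step 1: x̄ = F·x = [-315/59, -102/59, -9/59]
step 1: P̄ = F·P·Fᵀ + Q = [60725/118 15594/59 -33075/118; 15594/59 8635/59 -10134/59; -33075/118 -10134/59 28319/118]
step 1: y = z − H·x̄ = [-57/59]
step 1: S = H·P̄·Hᵀ + R = [24324/59]
step 1: K = P̄·Hᵀ·S⁻¹ = [-17363/24324; -5905/12162; 8945/12162]
step 1: x' = x̄ + K·y = [-37697/8108, -5107/4054, -3499/4054]
step 1: P' = (I − K·H)·P̄ = [7407859/24324 1476707/12162 -388280/6081; 1476707/12162 298990/6081 -149231/6081; -388280/6081 -149231/6081 206471/12162]
step 2: x̄ = F·x = [-92097/8108, -37697/4054, 134085/8108]
step 2: P̄ = F·P·Fᵀ + Q = [32797339/8108 8960979/4054 -20984751/8108; 8960979/4054 7413940/6081 -5854739/4054; -20984751/8108 -5854739/4054 14184223/8108]
step 2: y = z − H·x̄ = [-50221/2027]
step 2: S = H·P̄·Hᵀ + R = [14795608/6081]
step 2: K = P̄·Hᵀ·S⁻¹ = [-2252937/1849451; -1271065/1849451; 12463821/14795608]
step 2: x' = x̄ + K·y = [139245243/7397804, 28588829/3698902, -64123473/14795608]
step 2: P' = (I − K·H)·P̄ = [3214604539/7397804 641441347/3698902 -675874395/7397804; 641441347/3698902 129397940/1849451 -131475977/3698902; -675874395/7397804 -131475977/3698902 337332437/14795608]

step 0: x' = [-51/59, -44/59, 54/59], P' = [2144/59 834/59 -455/59; 834/59 369/59 -123/59; -455/59 -123/59 613/118]
step 1: x' = [-37697/8108, -5107/4054, -3499/4054], P' = [7407859/24324 1476707/12162 -388280/6081; 1476707/12162 298990/6081 -149231/6081; -388280/6081 -149231/6081 206471/12162]
step 2: x' = [139245243/7397804, 28588829/3698902, -64123473/14795608], P' = [3214604539/7397804 641441347/3698902 -675874395/7397804; 641441347/3698902 129397940/1849451 -131475977/3698902; -675874395/7397804 -131475977/3698902 337332437/14795608]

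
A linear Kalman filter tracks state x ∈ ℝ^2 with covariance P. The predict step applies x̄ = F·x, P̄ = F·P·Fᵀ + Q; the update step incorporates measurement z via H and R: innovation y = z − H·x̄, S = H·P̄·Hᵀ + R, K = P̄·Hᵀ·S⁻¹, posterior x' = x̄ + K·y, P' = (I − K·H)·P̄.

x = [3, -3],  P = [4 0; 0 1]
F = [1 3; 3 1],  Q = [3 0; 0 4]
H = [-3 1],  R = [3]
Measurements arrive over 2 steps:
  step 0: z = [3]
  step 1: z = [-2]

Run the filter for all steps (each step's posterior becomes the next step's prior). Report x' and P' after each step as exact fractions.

step 0: x' = [15/14, 48/7], P' = [479/98 669/49; 669/49 2001/49]
step 1: x' = [-7377/25946, -75577/25946], P' = [111377/64865 506811/129730; 506811/129730 1424829/129730]

step 0: x̄ = F·x = [-6, 6]
step 0: P̄ = F·P·Fᵀ + Q = [16 15; 15 41]
step 0: y = z − H·x̄ = [-21]
step 0: S = H·P̄·Hᵀ + R = [98]
step 0: K = P̄·Hᵀ·S⁻¹ = [-33/98; -2/49]
step 0: x' = x̄ + K·y = [15/14, 48/7]
step 0: P' = (I − K·H)·P̄ = [479/98 669/49; 669/49 2001/49]
step 1: x̄ = F·x = [303/14, 141/14]
step 1: P̄ = F·P·Fᵀ + Q = [44819/98 26823/98; 26823/98 16733/98]
step 1: y = z − H·x̄ = [370/7]
step 1: S = H·P̄·Hᵀ + R = [129730/49]
step 1: K = P̄·Hᵀ·S⁻¹ = [-53817/129730; -15934/64865]
step 1: x' = x̄ + K·y = [-7377/25946, -75577/25946]
step 1: P' = (I − K·H)·P̄ = [111377/64865 506811/129730; 506811/129730 1424829/129730]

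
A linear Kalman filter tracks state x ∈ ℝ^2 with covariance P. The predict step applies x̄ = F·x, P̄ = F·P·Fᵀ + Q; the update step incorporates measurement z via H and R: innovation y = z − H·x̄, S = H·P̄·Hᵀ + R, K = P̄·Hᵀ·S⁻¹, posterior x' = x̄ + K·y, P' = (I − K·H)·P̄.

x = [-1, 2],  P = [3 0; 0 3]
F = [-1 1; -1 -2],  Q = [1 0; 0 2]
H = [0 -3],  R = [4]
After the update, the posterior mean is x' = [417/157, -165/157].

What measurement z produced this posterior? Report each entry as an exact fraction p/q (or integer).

z = [3]

x̄ = F·x = [3, -3]
P̄ = F·P·Fᵀ + Q = [7 -3; -3 17]
S = H·P̄·Hᵀ + R = [157]
K = P̄·Hᵀ·S⁻¹ = [9/157; -51/157]
x' − x̄ = [-54/157, 306/157] = K·y
y = (KᵀK)⁻¹·Kᵀ·(x' − x̄) = [-6]
z = y + H·x̄ = [-6] + [9] = [3]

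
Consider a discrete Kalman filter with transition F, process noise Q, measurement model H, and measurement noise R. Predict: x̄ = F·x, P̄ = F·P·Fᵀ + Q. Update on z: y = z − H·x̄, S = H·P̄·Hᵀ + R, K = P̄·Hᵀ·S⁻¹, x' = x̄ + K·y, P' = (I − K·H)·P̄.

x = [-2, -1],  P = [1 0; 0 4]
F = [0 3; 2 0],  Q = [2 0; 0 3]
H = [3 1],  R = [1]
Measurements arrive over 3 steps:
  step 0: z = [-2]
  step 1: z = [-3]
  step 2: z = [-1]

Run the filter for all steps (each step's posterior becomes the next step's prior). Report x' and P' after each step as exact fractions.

step 0: x' = [102/175, -189/50], P' = [152/175 -57/25; -57/25 343/50]
step 1: x' = [-3807/5293, -52521/58223], P' = [3068/5293 -7321/5293; -7321/5293 712681/174669]
step 2: x' = [210413/657747, -35300842/17759169], P' = [14040/24361 -904637/657747; -904637/657747 72135700/17759169]

step 0: x̄ = F·x = [-3, -4]
step 0: P̄ = F·P·Fᵀ + Q = [38 0; 0 7]
step 0: y = z − H·x̄ = [11]
step 0: S = H·P̄·Hᵀ + R = [350]
step 0: K = P̄·Hᵀ·S⁻¹ = [57/175; 1/50]
step 0: x' = x̄ + K·y = [102/175, -189/50]
step 0: P' = (I − K·H)·P̄ = [152/175 -57/25; -57/25 343/50]
step 1: x̄ = F·x = [-567/50, 204/175]
step 1: P̄ = F·P·Fᵀ + Q = [3187/50 -342/25; -342/25 1133/175]
step 1: y = z − H·x̄ = [10449/350]
step 1: S = H·P̄·Hᵀ + R = [174669/350]
step 1: K = P̄·Hᵀ·S⁻¹ = [1883/5293; -12098/174669]
step 1: x' = x̄ + K·y = [-3807/5293, -52521/58223]
step 1: P' = (I − K·H)·P̄ = [3068/5293 -7321/5293; -7321/5293 712681/174669]
step 2: x̄ = F·x = [-157563/58223, -7614/5293]
step 2: P̄ = F·P·Fᵀ + Q = [2254489/58223 -43926/5293; -43926/5293 28151/5293]
step 2: y = z − H·x̄ = [498220/58223]
step 2: S = H·P̄·Hᵀ + R = [17759169/58223]
step 2: K = P̄·Hᵀ·S⁻¹ = [232603/657747; -1139897/17759169]
step 2: x' = x̄ + K·y = [210413/657747, -35300842/17759169]
step 2: P' = (I − K·H)·P̄ = [14040/24361 -904637/657747; -904637/657747 72135700/17759169]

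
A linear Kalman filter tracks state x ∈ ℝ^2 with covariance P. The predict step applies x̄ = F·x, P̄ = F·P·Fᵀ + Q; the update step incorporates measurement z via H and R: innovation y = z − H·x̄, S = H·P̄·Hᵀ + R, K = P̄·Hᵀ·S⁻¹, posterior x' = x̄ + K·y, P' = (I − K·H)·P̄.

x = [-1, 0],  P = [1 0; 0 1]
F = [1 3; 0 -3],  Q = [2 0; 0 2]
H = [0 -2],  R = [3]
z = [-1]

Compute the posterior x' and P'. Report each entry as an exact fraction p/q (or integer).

x̄ = F·x = [-1, 0]
P̄ = F·P·Fᵀ + Q = [12 -9; -9 11]
y = z − H·x̄ = [-1]
S = H·P̄·Hᵀ + R = [47]
K = P̄·Hᵀ·S⁻¹ = [18/47; -22/47]
x' = x̄ + K·y = [-65/47, 22/47]
P' = (I − K·H)·P̄ = [240/47 -27/47; -27/47 33/47]

x' = [-65/47, 22/47]
P' = [240/47 -27/47; -27/47 33/47]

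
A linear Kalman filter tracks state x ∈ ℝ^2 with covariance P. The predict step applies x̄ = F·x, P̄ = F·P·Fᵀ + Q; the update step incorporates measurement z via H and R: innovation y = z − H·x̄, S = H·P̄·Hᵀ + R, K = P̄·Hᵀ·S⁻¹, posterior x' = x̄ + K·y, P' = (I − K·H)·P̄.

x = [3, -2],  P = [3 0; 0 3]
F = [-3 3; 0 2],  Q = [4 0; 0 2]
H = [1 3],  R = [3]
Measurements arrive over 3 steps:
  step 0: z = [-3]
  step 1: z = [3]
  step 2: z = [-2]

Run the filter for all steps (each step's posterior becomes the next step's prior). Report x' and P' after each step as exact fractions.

step 0: x' = [-1737/295, 52/59], P' = [4566/295 -282/59; -282/59 106/59]
step 1: x' = [976851/167539, -151412/167539], P' = [2071560/167539 -583176/167539; -583176/167539 214162/167539]
step 2: x' = [-359053409/71671141, 67945526/71671141], P' = [897617694/71671141 -253114992/71671141; -253114992/71671141 92730870/71671141]

step 0: x̄ = F·x = [-15, -4]
step 0: P̄ = F·P·Fᵀ + Q = [58 18; 18 14]
step 0: y = z − H·x̄ = [24]
step 0: S = H·P̄·Hᵀ + R = [295]
step 0: K = P̄·Hᵀ·S⁻¹ = [112/295; 12/59]
step 0: x' = x̄ + K·y = [-1737/295, 52/59]
step 0: P' = (I − K·H)·P̄ = [4566/295 -282/59; -282/59 106/59]
step 1: x̄ = F·x = [5991/295, 104/59]
step 1: P̄ = F·P·Fᵀ + Q = [72424/295 2328/59; 2328/59 542/59]
step 1: y = z − H·x̄ = [-6666/295]
step 1: S = H·P̄·Hᵀ + R = [167539/295]
step 1: K = P̄·Hᵀ·S⁻¹ = [107344/167539; 19770/167539]
step 1: x' = x̄ + K·y = [976851/167539, -151412/167539]
step 1: P' = (I − K·H)·P̄ = [2071560/167539 -583176/167539; -583176/167539 214162/167539]
step 2: x̄ = F·x = [-3384789/167539, -302824/167539]
step 2: P̄ = F·P·Fᵀ + Q = [31738822/167539 4784028/167539; 4784028/167539 1191726/167539]
step 2: y = z − H·x̄ = [3958183/167539]
step 2: S = H·P̄·Hᵀ + R = [71671141/167539]
step 2: K = P̄·Hᵀ·S⁻¹ = [46090906/71671141; 8359206/71671141]
step 2: x' = x̄ + K·y = [-359053409/71671141, 67945526/71671141]
step 2: P' = (I − K·H)·P̄ = [897617694/71671141 -253114992/71671141; -253114992/71671141 92730870/71671141]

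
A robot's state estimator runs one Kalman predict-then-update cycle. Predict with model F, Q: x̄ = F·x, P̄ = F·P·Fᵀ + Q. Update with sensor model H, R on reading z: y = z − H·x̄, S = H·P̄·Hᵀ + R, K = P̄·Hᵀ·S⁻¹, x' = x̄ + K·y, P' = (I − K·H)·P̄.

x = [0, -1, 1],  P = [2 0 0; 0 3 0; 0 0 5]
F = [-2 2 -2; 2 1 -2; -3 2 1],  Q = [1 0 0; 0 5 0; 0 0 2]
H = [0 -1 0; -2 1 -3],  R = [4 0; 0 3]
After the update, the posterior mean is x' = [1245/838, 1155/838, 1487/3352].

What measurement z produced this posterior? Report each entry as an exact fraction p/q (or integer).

z = [-2, -3]

x̄ = F·x = [-4, -3, -1]
P̄ = F·P·Fᵀ + Q = [41 18 14; 18 36 -16; 14 -16 37]
S = H·P̄·Hᵀ + R = [40 -48; -48 728]
K = P̄·Hᵀ·S⁻¹ = [-1137/1676 -319/1676; -747/838 3/419; 263/1676 -679/3352]
x' − x̄ = [4597/838, 3669/838, 4839/3352] = K·y
y = (KᵀK)⁻¹·Kᵀ·(x' − x̄) = [-5, -11]
z = y + H·x̄ = [-5, -11] + [3, 8] = [-2, -3]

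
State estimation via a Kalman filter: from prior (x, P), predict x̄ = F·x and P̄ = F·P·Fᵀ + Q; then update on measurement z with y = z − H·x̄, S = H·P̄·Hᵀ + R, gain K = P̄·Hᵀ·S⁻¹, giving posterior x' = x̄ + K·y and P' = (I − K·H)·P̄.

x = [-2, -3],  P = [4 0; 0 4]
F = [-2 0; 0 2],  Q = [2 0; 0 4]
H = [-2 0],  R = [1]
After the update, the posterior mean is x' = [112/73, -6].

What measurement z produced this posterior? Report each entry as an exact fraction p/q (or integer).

x̄ = F·x = [4, -6]
P̄ = F·P·Fᵀ + Q = [18 0; 0 20]
S = H·P̄·Hᵀ + R = [73]
K = P̄·Hᵀ·S⁻¹ = [-36/73; 0]
x' − x̄ = [-180/73, 0] = K·y
y = (KᵀK)⁻¹·Kᵀ·(x' − x̄) = [5]
z = y + H·x̄ = [5] + [-8] = [-3]

z = [-3]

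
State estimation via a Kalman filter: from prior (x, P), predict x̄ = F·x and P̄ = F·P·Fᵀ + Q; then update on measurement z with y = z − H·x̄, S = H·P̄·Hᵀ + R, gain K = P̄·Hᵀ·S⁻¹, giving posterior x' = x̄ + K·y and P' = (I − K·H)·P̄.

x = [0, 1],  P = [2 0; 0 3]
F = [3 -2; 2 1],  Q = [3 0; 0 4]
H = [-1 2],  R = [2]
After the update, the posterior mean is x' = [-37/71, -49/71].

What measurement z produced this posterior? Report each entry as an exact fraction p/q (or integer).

x̄ = F·x = [-2, 1]
P̄ = F·P·Fᵀ + Q = [33 6; 6 15]
S = H·P̄·Hᵀ + R = [71]
K = P̄·Hᵀ·S⁻¹ = [-21/71; 24/71]
x' − x̄ = [105/71, -120/71] = K·y
y = (KᵀK)⁻¹·Kᵀ·(x' − x̄) = [-5]
z = y + H·x̄ = [-5] + [4] = [-1]

z = [-1]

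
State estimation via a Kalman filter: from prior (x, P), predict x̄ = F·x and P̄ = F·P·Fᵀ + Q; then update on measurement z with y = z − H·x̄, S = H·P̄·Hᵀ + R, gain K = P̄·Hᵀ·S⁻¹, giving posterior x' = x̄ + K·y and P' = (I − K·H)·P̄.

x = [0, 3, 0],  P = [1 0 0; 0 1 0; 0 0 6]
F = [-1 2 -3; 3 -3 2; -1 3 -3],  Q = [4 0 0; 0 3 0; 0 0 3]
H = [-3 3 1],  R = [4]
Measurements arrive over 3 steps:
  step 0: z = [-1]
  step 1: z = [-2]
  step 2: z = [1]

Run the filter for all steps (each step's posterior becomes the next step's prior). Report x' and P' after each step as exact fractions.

step 0: x' = [-2011/1199, -3021/1199, 1691/1199], P' = [6368/1199 4431/1199 4759/1199; 4431/1199 4671/1199 168/1199; 4759/1199 168/1199 12733/1199]
step 1: x' = [-4054161/3398842, -967549/1699421, -13007589/3398842], P' = [15967323/3398842 3784487/1699421 22361651/3398842; 3784487/1699421 4296204/1699421 -225379/1699421; 22361651/3398842 -225379/1699421 65654591/3398842]
step 2: x' = [5351368146/16896617911, 11708997254/16896617911, -2899727433/16896617911], P' = [65316396266/16896617911 34161768886/16896617911 79215144604/16896617911; 34161768886/16896617911 41866545817/16896617911 -10137090229/16896617911; 79215144604/16896617911 -10137090229/16896617911 253910860371/16896617911]

step 0: x̄ = F·x = [6, -9, 9]
step 0: P̄ = F·P·Fᵀ + Q = [63 -45 61; -45 45 -48; 61 -48 67]
step 0: y = z − H·x̄ = [35]
step 0: S = H·P̄·Hᵀ + R = [1199]
step 0: K = P̄·Hᵀ·S⁻¹ = [-263/1199; 222/1199; -260/1199]
step 0: x' = x̄ + K·y = [-2011/1199, -3021/1199, 1691/1199]
step 0: P' = (I − K·H)·P̄ = [6368/1199 4431/1199 4759/1199; 4431/1199 4671/1199 168/1199; 4759/1199 168/1199 12733/1199]
step 1: x̄ = F·x = [-9104/1199, 6412/1199, -12125/1199]
step 1: P̄ = F·P·Fᵀ + Q = [153259/1199 -133814/1199 152870/1199; -133814/1199 129214/1199 -134198/1199; 152870/1199 -134198/1199 165545/1199]
step 1: y = z − H·x̄ = [-36821/1199]
step 1: S = H·P̄·Hᵀ + R = [3398842/1199]
step 1: K = P̄·Hᵀ·S⁻¹ = [-708349/3398842; 327443/1699421; -695659/3398842]
step 1: x' = x̄ + K·y = [-4054161/3398842, -967549/1699421, -13007589/3398842]
step 1: P' = (I − K·H)·P̄ = [15967323/3398842 3784487/1699421 22361651/3398842; 3784487/1699421 4296204/1699421 -225379/1699421; 22361651/3398842 -225379/1699421 65654591/3398842]
step 2: x̄ = F·x = [19603366/1699421, -32372367/3398842, 18635817/1699421]
step 2: P̄ = F·P·Fᵀ + Q = [382063374/1699421 -338550606/1699421 380749748/1699421; -338550606/1699421 631359845/3398842 -340536515/1699421; 380749748/1699421 -340536515/1699421 395628273/1699421]
step 2: y = z − H·x̄ = [180864505/3398842]
step 2: S = H·P̄·Hᵀ + R = [16896617911/3398842]
step 2: K = P̄·Hᵀ·S⁻¹ = [-3562184384/16896617911; 3244310141/16896617911; -3536461032/16896617911]
step 2: x' = x̄ + K·y = [5351368146/16896617911, 11708997254/16896617911, -2899727433/16896617911]
step 2: P' = (I − K·H)·P̄ = [65316396266/16896617911 34161768886/16896617911 79215144604/16896617911; 34161768886/16896617911 41866545817/16896617911 -10137090229/16896617911; 79215144604/16896617911 -10137090229/16896617911 253910860371/16896617911]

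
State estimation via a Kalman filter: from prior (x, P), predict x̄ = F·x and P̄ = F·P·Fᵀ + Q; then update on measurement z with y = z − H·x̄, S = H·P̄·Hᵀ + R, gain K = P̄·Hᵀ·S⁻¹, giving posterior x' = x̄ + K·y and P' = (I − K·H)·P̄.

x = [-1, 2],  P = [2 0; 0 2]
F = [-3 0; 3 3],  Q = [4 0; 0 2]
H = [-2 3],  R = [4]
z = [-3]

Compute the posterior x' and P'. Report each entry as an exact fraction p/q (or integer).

x̄ = F·x = [3, 3]
P̄ = F·P·Fᵀ + Q = [22 -18; -18 38]
y = z − H·x̄ = [-6]
S = H·P̄·Hᵀ + R = [650]
K = P̄·Hᵀ·S⁻¹ = [-49/325; 3/13]
x' = x̄ + K·y = [1269/325, 21/13]
P' = (I − K·H)·P̄ = [2348/325 60/13; 60/13 44/13]

x' = [1269/325, 21/13]
P' = [2348/325 60/13; 60/13 44/13]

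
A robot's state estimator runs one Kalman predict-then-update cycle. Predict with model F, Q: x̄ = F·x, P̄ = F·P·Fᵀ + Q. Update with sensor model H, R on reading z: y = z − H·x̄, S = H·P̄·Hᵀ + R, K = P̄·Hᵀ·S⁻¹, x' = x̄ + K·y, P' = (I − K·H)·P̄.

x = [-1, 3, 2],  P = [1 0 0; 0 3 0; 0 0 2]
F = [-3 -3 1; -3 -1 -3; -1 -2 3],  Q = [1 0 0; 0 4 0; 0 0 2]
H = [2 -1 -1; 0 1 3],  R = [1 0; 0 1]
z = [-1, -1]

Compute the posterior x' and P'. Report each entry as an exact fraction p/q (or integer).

x' = [-5476/1993, -12266/1993, 3433/1993]
P' = [7833/1993 22020/1993 -7209/1993; 22020/1993 199312/5979 -22097/1993; -7209/1993 -22097/1993 7569/1993]

x̄ = F·x = [-4, -6, 1]
P̄ = F·P·Fᵀ + Q = [39 12 27; 12 34 -9; 27 -9 33]
y = z − H·x̄ = [2, 2]
S = H·P̄·Hᵀ + R = [50 89; 89 278]
K = P̄·Hᵀ·S⁻¹ = [855/1993 393/1993; -901/5979 439/5979; 110/1993 610/1993]
x' = x̄ + K·y = [-5476/1993, -12266/1993, 3433/1993]
P' = (I − K·H)·P̄ = [7833/1993 22020/1993 -7209/1993; 22020/1993 199312/5979 -22097/1993; -7209/1993 -22097/1993 7569/1993]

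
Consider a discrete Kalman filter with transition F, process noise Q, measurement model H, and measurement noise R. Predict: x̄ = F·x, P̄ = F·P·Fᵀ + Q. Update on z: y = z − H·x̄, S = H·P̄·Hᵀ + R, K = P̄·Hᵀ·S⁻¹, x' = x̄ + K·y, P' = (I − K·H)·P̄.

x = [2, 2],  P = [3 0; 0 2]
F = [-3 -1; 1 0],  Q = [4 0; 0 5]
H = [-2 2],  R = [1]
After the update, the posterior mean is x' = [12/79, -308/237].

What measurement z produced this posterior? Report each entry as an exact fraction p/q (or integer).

x̄ = F·x = [-8, 2]
P̄ = F·P·Fᵀ + Q = [33 -9; -9 8]
S = H·P̄·Hᵀ + R = [237]
K = P̄·Hᵀ·S⁻¹ = [-28/79; 34/237]
x' − x̄ = [644/79, -782/237] = K·y
y = (KᵀK)⁻¹·Kᵀ·(x' − x̄) = [-23]
z = y + H·x̄ = [-23] + [20] = [-3]

z = [-3]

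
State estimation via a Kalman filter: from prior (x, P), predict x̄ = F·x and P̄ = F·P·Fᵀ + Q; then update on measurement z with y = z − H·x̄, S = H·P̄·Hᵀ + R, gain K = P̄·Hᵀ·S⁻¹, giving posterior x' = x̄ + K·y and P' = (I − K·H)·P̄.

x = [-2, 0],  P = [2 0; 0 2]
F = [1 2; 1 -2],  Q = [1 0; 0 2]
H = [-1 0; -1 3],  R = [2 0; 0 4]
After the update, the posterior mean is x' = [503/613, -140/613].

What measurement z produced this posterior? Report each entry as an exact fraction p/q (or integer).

z = [-2, -1]

x̄ = F·x = [-2, -2]
P̄ = F·P·Fᵀ + Q = [11 -6; -6 12]
S = H·P̄·Hᵀ + R = [13 29; 29 159]
K = P̄·Hᵀ·S⁻¹ = [-454/613 -29/613; -132/613 186/613]
x' − x̄ = [1729/613, 1086/613] = K·y
y = (KᵀK)⁻¹·Kᵀ·(x' − x̄) = [-4, 3]
z = y + H·x̄ = [-4, 3] + [2, -4] = [-2, -1]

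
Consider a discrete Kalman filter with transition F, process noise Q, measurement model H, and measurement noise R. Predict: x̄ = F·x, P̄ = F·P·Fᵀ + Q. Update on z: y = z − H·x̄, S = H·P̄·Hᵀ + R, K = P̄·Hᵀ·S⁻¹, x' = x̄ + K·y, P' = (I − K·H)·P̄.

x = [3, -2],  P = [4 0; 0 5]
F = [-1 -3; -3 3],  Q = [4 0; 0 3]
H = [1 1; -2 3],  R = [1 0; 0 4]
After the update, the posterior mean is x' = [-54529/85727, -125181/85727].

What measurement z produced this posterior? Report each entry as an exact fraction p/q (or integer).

x̄ = F·x = [3, -15]
P̄ = F·P·Fᵀ + Q = [53 -33; -33 84]
S = H·P̄·Hᵀ + R = [72 113; 113 1368]
K = P̄·Hᵀ·S⁻¹ = [50525/85727 -17020/85727; 33834/85727 17133/85727]
x' − x̄ = [-311710/85727, 1160724/85727] = K·y
y = (KᵀK)⁻¹·Kᵀ·(x' − x̄) = [10, 48]
z = y + H·x̄ = [10, 48] + [-12, -51] = [-2, -3]

z = [-2, -3]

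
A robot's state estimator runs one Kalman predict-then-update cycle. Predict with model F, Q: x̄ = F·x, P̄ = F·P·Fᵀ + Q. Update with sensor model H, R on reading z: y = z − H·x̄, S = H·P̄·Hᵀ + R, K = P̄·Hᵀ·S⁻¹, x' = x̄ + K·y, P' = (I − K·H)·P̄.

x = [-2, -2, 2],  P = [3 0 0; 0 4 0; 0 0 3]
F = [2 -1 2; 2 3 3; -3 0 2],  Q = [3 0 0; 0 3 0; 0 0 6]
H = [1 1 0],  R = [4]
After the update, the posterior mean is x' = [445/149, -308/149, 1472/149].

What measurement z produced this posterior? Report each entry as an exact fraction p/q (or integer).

x̄ = F·x = [2, -4, 10]
P̄ = F·P·Fᵀ + Q = [31 18 -6; 18 78 0; -6 0 45]
S = H·P̄·Hᵀ + R = [149]
K = P̄·Hᵀ·S⁻¹ = [49/149; 96/149; -6/149]
x' − x̄ = [147/149, 288/149, -18/149] = K·y
y = (KᵀK)⁻¹·Kᵀ·(x' − x̄) = [3]
z = y + H·x̄ = [3] + [-2] = [1]

z = [1]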